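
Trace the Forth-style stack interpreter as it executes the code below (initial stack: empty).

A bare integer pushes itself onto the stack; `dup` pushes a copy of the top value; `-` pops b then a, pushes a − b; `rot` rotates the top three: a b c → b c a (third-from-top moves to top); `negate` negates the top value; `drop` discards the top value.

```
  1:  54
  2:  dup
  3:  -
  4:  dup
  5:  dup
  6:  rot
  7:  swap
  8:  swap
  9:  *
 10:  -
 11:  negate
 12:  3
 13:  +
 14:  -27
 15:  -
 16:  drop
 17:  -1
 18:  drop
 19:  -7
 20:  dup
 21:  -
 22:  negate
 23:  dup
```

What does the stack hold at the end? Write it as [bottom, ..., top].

54     → 54
dup    → 54 54
-      → 0
dup    → 0 0
dup    → 0 0 0
rot    → 0 0 0
swap   → 0 0 0
swap   → 0 0 0
*      → 0 0
-      → 0
negate → 0
3      → 0 3
+      → 3
-27    → 3 -27
-      → 30
drop   → (empty)
-1     → -1
drop   → (empty)
-7     → -7
dup    → -7 -7
-      → 0
negate → 0
dup    → 0 0

[0, 0]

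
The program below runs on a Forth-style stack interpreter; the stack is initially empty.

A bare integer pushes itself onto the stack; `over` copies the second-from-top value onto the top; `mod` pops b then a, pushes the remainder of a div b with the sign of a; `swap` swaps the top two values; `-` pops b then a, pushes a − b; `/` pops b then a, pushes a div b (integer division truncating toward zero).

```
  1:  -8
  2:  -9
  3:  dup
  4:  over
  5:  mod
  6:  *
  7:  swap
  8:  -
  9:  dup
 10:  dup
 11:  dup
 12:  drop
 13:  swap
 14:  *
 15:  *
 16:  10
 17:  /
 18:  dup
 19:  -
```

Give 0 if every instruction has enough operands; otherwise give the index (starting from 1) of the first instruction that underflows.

-8    [-8]
-9    [-8, -9]
dup   [-8, -9, -9]
over  [-8, -9, -9, -9]
mod   [-8, -9, 0]
*     [-8, 0]
swap  [0, -8]
-     [8]
dup   [8, 8]
dup   [8, 8, 8]
dup   [8, 8, 8, 8]
drop  [8, 8, 8]
swap  [8, 8, 8]
*     [8, 64]
*     [512]
10    [512, 10]
/     [51]
dup   [51, 51]
-     [0]

0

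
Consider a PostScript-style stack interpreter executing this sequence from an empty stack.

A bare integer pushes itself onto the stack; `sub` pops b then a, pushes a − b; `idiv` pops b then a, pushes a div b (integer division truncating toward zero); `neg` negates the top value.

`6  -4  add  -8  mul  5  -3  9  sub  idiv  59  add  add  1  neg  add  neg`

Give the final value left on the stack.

6    → [6]
-4   → [6, -4]
add  → [2]
-8   → [2, -8]
mul  → [-16]
5    → [-16, 5]
-3   → [-16, 5, -3]
9    → [-16, 5, -3, 9]
sub  → [-16, 5, -12]
idiv → [-16, 0]
59   → [-16, 0, 59]
add  → [-16, 59]
add  → [43]
1    → [43, 1]
neg  → [43, -1]
add  → [42]
neg  → [-42]

-42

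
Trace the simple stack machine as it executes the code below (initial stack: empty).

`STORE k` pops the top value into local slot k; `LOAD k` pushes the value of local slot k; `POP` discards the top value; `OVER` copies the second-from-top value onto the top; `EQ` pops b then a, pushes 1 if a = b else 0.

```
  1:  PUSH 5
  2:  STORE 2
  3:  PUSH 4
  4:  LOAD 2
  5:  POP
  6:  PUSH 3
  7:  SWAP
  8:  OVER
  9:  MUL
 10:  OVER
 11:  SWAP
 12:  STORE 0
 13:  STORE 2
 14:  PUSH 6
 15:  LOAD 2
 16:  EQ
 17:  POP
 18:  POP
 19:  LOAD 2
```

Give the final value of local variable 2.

PUSH 5  : 5
STORE 2 : (empty)
PUSH 4  : 4
LOAD 2  : 4 5
POP     : 4
PUSH 3  : 4 3
SWAP    : 3 4
OVER    : 3 4 3
MUL     : 3 12
OVER    : 3 12 3
SWAP    : 3 3 12
STORE 0 : 3 3
STORE 2 : 3
PUSH 6  : 3 6
LOAD 2  : 3 6 3
EQ      : 3 0
POP     : 3
POP     : (empty)
LOAD 2  : 3

3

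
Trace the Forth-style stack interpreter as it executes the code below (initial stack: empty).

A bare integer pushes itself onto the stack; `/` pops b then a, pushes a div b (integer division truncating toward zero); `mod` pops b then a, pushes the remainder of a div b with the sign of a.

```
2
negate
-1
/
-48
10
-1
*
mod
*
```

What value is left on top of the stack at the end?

-16

2      -> [2]
negate -> [-2]
-1     -> [-2, -1]
/      -> [2]
-48    -> [2, -48]
10     -> [2, -48, 10]
-1     -> [2, -48, 10, -1]
*      -> [2, -48, -10]
mod    -> [2, -8]
*      -> [-16]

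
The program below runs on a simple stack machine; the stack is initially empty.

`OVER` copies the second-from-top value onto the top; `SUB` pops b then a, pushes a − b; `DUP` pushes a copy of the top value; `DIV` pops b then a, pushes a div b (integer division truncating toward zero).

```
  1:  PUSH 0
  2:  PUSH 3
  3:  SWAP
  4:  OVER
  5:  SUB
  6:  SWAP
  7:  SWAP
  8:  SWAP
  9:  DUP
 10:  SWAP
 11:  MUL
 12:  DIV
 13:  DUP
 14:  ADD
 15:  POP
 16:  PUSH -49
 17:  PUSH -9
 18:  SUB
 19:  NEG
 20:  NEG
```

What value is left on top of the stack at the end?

PUSH 0   -> [0]
PUSH 3   -> [0, 3]
SWAP     -> [3, 0]
OVER     -> [3, 0, 3]
SUB      -> [3, -3]
SWAP     -> [-3, 3]
SWAP     -> [3, -3]
SWAP     -> [-3, 3]
DUP      -> [-3, 3, 3]
SWAP     -> [-3, 3, 3]
MUL      -> [-3, 9]
DIV      -> [0]
DUP      -> [0, 0]
ADD      -> [0]
POP      -> []
PUSH -49 -> [-49]
PUSH -9  -> [-49, -9]
SUB      -> [-40]
NEG      -> [40]
NEG      -> [-40]

-40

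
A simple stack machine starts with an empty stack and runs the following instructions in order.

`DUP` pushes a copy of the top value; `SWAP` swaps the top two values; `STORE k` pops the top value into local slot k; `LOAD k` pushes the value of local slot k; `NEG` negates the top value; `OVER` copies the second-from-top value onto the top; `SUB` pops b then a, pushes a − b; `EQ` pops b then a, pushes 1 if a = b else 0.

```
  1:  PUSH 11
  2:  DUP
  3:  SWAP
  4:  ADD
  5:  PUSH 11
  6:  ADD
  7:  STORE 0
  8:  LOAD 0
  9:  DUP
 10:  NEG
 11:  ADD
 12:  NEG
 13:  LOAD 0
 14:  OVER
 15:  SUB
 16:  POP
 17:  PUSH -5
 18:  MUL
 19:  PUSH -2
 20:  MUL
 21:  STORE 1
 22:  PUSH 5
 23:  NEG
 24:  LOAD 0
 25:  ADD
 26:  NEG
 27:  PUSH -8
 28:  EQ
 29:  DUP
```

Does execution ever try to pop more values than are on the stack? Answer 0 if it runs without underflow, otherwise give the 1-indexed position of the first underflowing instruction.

PUSH 11 → 11
DUP     → 11 11
SWAP    → 11 11
ADD     → 22
PUSH 11 → 22 11
ADD     → 33
STORE 0 → (empty)
LOAD 0  → 33
DUP     → 33 33
NEG     → 33 -33
ADD     → 0
NEG     → 0
LOAD 0  → 0 33
OVER    → 0 33 0
SUB     → 0 33
POP     → 0
PUSH -5 → 0 -5
MUL     → 0
PUSH -2 → 0 -2
MUL     → 0
STORE 1 → (empty)
PUSH 5  → 5
NEG     → -5
LOAD 0  → -5 33
ADD     → 28
NEG     → -28
PUSH -8 → -28 -8
EQ      → 0
DUP     → 0 0

0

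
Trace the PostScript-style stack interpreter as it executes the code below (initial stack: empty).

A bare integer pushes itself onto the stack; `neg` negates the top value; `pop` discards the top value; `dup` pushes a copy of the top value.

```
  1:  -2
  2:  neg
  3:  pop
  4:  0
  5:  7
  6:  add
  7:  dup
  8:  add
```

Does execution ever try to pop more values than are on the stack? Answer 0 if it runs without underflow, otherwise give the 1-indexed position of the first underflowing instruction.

-2  -> [-2]
neg -> [2]
pop -> []
0   -> [0]
7   -> [0, 7]
add -> [7]
dup -> [7, 7]
add -> [14]

0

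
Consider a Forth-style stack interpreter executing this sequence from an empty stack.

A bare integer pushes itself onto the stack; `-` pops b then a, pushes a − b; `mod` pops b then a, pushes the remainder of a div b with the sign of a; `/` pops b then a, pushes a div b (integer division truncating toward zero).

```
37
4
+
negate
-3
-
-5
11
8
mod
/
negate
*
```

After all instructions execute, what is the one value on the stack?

-38

37     -> [37]
4      -> [37, 4]
+      -> [41]
negate -> [-41]
-3     -> [-41, -3]
-      -> [-38]
-5     -> [-38, -5]
11     -> [-38, -5, 11]
8      -> [-38, -5, 11, 8]
mod    -> [-38, -5, 3]
/      -> [-38, -1]
negate -> [-38, 1]
*      -> [-38]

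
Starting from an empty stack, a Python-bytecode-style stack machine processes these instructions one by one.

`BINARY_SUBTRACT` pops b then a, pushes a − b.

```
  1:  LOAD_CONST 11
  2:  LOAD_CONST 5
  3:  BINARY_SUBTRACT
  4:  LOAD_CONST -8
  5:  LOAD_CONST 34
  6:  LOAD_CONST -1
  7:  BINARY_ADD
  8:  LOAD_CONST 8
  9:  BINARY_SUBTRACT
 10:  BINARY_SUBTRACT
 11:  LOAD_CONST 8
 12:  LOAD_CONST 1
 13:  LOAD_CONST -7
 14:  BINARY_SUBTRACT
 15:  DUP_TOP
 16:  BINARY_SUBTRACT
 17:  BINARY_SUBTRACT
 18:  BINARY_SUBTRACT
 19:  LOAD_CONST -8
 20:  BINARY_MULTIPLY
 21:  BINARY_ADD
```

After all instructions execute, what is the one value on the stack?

334

LOAD_CONST 11   → [11]
LOAD_CONST 5    → [11, 5]
BINARY_SUBTRACT → [6]
LOAD_CONST -8   → [6, -8]
LOAD_CONST 34   → [6, -8, 34]
LOAD_CONST -1   → [6, -8, 34, -1]
BINARY_ADD      → [6, -8, 33]
LOAD_CONST 8    → [6, -8, 33, 8]
BINARY_SUBTRACT → [6, -8, 25]
BINARY_SUBTRACT → [6, -33]
LOAD_CONST 8    → [6, -33, 8]
LOAD_CONST 1    → [6, -33, 8, 1]
LOAD_CONST -7   → [6, -33, 8, 1, -7]
BINARY_SUBTRACT → [6, -33, 8, 8]
DUP_TOP         → [6, -33, 8, 8, 8]
BINARY_SUBTRACT → [6, -33, 8, 0]
BINARY_SUBTRACT → [6, -33, 8]
BINARY_SUBTRACT → [6, -41]
LOAD_CONST -8   → [6, -41, -8]
BINARY_MULTIPLY → [6, 328]
BINARY_ADD      → [334]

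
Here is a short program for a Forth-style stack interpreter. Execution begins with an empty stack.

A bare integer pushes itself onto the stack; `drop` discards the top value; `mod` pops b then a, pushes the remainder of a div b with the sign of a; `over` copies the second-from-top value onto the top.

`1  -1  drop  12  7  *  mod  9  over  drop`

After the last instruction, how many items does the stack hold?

2

1     1
-1    1 -1
drop  1
12    1 12
7     1 12 7
*     1 84
mod   1
9     1 9
over  1 9 1
drop  1 9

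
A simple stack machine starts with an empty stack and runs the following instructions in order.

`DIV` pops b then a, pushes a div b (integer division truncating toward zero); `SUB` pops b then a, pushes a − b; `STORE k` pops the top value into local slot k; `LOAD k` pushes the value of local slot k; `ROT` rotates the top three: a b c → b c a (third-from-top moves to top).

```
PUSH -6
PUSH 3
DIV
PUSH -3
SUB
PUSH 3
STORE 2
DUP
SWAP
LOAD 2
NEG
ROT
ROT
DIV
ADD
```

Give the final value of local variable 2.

3

PUSH -6 -> -6
PUSH 3  -> -6 3
DIV     -> -2
PUSH -3 -> -2 -3
SUB     -> 1
PUSH 3  -> 1 3
STORE 2 -> 1
DUP     -> 1 1
SWAP    -> 1 1
LOAD 2  -> 1 1 3
NEG     -> 1 1 -3
ROT     -> 1 -3 1
ROT     -> -3 1 1
DIV     -> -3 1
ADD     -> -2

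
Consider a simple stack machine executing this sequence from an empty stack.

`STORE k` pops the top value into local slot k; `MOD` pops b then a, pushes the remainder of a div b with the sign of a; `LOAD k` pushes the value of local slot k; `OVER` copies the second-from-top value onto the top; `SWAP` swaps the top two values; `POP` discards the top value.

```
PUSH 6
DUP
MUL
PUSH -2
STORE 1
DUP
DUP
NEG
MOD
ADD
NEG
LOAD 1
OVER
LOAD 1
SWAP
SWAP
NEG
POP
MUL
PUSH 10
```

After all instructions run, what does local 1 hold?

-2

PUSH 6  -> [6]
DUP     -> [6, 6]
MUL     -> [36]
PUSH -2 -> [36, -2]
STORE 1 -> [36]
DUP     -> [36, 36]
DUP     -> [36, 36, 36]
NEG     -> [36, 36, -36]
MOD     -> [36, 0]
ADD     -> [36]
NEG     -> [-36]
LOAD 1  -> [-36, -2]
OVER    -> [-36, -2, -36]
LOAD 1  -> [-36, -2, -36, -2]
SWAP    -> [-36, -2, -2, -36]
SWAP    -> [-36, -2, -36, -2]
NEG     -> [-36, -2, -36, 2]
POP     -> [-36, -2, -36]
MUL     -> [-36, 72]
PUSH 10 -> [-36, 72, 10]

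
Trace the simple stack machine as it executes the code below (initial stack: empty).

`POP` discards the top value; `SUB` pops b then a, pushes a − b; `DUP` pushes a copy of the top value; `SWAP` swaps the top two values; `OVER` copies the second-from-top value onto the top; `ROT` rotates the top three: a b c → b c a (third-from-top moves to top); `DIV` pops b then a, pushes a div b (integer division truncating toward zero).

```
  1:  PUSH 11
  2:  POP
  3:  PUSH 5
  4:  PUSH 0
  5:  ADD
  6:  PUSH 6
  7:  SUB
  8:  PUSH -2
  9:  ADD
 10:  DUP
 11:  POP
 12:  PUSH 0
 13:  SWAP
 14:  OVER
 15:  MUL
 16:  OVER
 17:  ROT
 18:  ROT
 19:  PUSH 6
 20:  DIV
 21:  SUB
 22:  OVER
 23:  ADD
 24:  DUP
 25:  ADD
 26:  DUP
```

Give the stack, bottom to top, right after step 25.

PUSH 11 -> 11
POP     -> (empty)
PUSH 5  -> 5
PUSH 0  -> 5 0
ADD     -> 5
PUSH 6  -> 5 6
SUB     -> -1
PUSH -2 -> -1 -2
ADD     -> -3
DUP     -> -3 -3
POP     -> -3
PUSH 0  -> -3 0
SWAP    -> 0 -3
OVER    -> 0 -3 0
MUL     -> 0 0
OVER    -> 0 0 0
ROT     -> 0 0 0
ROT     -> 0 0 0
PUSH 6  -> 0 0 0 6
DIV     -> 0 0 0
SUB     -> 0 0
OVER    -> 0 0 0
ADD     -> 0 0
DUP     -> 0 0 0
ADD     -> 0 0

[0, 0]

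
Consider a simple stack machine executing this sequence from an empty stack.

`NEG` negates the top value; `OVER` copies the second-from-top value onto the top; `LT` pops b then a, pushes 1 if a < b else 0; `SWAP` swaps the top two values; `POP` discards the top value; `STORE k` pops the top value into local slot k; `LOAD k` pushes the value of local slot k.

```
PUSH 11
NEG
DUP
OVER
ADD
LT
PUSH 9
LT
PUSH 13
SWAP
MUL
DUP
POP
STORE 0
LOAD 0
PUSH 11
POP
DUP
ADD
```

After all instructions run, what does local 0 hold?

13

PUSH 11 : 11
NEG     : -11
DUP     : -11 -11
OVER    : -11 -11 -11
ADD     : -11 -22
LT      : 0
PUSH 9  : 0 9
LT      : 1
PUSH 13 : 1 13
SWAP    : 13 1
MUL     : 13
DUP     : 13 13
POP     : 13
STORE 0 : (empty)
LOAD 0  : 13
PUSH 11 : 13 11
POP     : 13
DUP     : 13 13
ADD     : 26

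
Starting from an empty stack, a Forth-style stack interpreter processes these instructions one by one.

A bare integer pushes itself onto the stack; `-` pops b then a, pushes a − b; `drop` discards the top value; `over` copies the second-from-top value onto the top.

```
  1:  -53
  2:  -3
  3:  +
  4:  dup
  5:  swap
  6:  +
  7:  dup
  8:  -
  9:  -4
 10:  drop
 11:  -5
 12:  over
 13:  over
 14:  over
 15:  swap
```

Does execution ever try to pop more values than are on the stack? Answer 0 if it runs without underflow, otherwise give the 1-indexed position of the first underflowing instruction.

0

-53  : -53
-3   : -53 -3
+    : -56
dup  : -56 -56
swap : -56 -56
+    : -112
dup  : -112 -112
-    : 0
-4   : 0 -4
drop : 0
-5   : 0 -5
over : 0 -5 0
over : 0 -5 0 -5
over : 0 -5 0 -5 0
swap : 0 -5 0 0 -5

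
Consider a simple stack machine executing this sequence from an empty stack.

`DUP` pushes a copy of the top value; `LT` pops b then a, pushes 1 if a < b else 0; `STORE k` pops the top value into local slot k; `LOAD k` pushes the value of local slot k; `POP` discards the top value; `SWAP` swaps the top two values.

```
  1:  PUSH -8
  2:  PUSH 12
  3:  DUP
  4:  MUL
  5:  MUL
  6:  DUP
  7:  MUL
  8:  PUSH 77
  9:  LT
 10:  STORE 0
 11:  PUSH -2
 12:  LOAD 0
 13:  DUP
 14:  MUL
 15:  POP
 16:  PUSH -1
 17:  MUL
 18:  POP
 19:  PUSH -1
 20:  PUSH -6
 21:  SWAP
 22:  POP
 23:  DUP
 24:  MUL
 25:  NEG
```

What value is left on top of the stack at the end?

PUSH -8  [-8]
PUSH 12  [-8, 12]
DUP      [-8, 12, 12]
MUL      [-8, 144]
MUL      [-1152]
DUP      [-1152, -1152]
MUL      [1327104]
PUSH 77  [1327104, 77]
LT       [0]
STORE 0  []
PUSH -2  [-2]
LOAD 0   [-2, 0]
DUP      [-2, 0, 0]
MUL      [-2, 0]
POP      [-2]
PUSH -1  [-2, -1]
MUL      [2]
POP      []
PUSH -1  [-1]
PUSH -6  [-1, -6]
SWAP     [-6, -1]
POP      [-6]
DUP      [-6, -6]
MUL      [36]
NEG      [-36]

-36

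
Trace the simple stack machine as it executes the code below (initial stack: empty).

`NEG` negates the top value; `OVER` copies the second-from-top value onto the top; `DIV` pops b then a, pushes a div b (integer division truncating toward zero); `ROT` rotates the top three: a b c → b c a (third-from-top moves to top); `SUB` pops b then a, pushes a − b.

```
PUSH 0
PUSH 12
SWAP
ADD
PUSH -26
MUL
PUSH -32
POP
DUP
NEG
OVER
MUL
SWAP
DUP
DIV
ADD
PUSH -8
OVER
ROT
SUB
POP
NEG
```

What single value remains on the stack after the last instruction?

PUSH 0   → [0]
PUSH 12  → [0, 12]
SWAP     → [12, 0]
ADD      → [12]
PUSH -26 → [12, -26]
MUL      → [-312]
PUSH -32 → [-312, -32]
POP      → [-312]
DUP      → [-312, -312]
NEG      → [-312, 312]
OVER     → [-312, 312, -312]
MUL      → [-312, -97344]
SWAP     → [-97344, -312]
DUP      → [-97344, -312, -312]
DIV      → [-97344, 1]
ADD      → [-97343]
PUSH -8  → [-97343, -8]
OVER     → [-97343, -8, -97343]
ROT      → [-8, -97343, -97343]
SUB      → [-8, 0]
POP      → [-8]
NEG      → [8]

8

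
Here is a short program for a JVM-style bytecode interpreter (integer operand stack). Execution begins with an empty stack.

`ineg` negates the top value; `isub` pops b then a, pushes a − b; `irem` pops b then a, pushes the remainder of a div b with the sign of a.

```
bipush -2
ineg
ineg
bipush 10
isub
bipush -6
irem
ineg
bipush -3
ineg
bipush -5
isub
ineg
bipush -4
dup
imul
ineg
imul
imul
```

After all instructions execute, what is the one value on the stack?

0

bipush -2 → -2
ineg      → 2
ineg      → -2
bipush 10 → -2 10
isub      → -12
bipush -6 → -12 -6
irem      → 0
ineg      → 0
bipush -3 → 0 -3
ineg      → 0 3
bipush -5 → 0 3 -5
isub      → 0 8
ineg      → 0 -8
bipush -4 → 0 -8 -4
dup       → 0 -8 -4 -4
imul      → 0 -8 16
ineg      → 0 -8 -16
imul      → 0 128
imul      → 0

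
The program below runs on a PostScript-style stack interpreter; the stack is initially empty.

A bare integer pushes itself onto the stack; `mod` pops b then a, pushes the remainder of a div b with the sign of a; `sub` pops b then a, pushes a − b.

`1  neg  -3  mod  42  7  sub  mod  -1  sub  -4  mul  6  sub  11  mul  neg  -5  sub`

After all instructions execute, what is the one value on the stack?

1    [1]
neg  [-1]
-3   [-1, -3]
mod  [-1]
42   [-1, 42]
7    [-1, 42, 7]
sub  [-1, 35]
mod  [-1]
-1   [-1, -1]
sub  [0]
-4   [0, -4]
mul  [0]
6    [0, 6]
sub  [-6]
11   [-6, 11]
mul  [-66]
neg  [66]
-5   [66, -5]
sub  [71]

71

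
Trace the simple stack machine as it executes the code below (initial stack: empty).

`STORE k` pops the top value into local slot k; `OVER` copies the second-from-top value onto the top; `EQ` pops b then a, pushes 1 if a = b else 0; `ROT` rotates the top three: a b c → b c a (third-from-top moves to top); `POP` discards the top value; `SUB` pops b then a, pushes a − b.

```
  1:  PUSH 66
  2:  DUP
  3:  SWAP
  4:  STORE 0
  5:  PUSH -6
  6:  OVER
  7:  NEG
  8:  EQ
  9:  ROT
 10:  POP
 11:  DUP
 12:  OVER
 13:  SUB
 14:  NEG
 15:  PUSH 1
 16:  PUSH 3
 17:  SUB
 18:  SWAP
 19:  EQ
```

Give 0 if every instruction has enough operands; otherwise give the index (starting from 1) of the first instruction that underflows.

PUSH 66 : [66]
DUP     : [66, 66]
SWAP    : [66, 66]
STORE 0 : [66]
PUSH -6 : [66, -6]
OVER    : [66, -6, 66]
NEG     : [66, -6, -66]
EQ      : [66, 0]
ROT  — needs 3 operands, stack has 2 → underflow

9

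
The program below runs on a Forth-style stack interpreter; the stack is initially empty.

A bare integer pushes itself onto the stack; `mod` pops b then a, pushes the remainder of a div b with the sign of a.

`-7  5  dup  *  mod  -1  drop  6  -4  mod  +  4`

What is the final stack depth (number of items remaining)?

-7   → [-7]
5    → [-7, 5]
dup  → [-7, 5, 5]
*    → [-7, 25]
mod  → [-7]
-1   → [-7, -1]
drop → [-7]
6    → [-7, 6]
-4   → [-7, 6, -4]
mod  → [-7, 2]
+    → [-5]
4    → [-5, 4]

2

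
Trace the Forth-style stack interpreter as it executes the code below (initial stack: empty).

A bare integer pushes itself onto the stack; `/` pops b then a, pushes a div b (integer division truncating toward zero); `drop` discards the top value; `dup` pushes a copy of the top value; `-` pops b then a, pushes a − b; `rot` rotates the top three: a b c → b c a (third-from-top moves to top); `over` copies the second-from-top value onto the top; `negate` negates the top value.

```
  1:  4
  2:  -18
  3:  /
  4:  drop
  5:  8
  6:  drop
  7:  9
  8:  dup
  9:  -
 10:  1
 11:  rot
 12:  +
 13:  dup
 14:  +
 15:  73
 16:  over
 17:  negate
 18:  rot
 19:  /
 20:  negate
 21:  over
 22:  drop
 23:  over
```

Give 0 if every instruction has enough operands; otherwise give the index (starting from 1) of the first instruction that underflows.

4    → 4
-18  → 4 -18
/    → 0
drop → (empty)
8    → 8
drop → (empty)
9    → 9
dup  → 9 9
-    → 0
1    → 0 1
rot  — needs 3 operands, stack has 2 → underflow

11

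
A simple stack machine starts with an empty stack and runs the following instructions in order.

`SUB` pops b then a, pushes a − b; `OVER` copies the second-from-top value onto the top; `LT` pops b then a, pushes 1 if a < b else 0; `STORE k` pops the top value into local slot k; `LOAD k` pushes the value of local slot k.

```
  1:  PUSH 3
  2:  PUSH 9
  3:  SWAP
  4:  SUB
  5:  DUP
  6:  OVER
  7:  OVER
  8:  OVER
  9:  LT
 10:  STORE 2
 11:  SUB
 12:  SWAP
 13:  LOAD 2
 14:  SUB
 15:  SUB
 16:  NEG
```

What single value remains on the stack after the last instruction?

PUSH 3  -> 3
PUSH 9  -> 3 9
SWAP    -> 9 3
SUB     -> 6
DUP     -> 6 6
OVER    -> 6 6 6
OVER    -> 6 6 6 6
OVER    -> 6 6 6 6 6
LT      -> 6 6 6 0
STORE 2 -> 6 6 6
SUB     -> 6 0
SWAP    -> 0 6
LOAD 2  -> 0 6 0
SUB     -> 0 6
SUB     -> -6
NEG     -> 6

6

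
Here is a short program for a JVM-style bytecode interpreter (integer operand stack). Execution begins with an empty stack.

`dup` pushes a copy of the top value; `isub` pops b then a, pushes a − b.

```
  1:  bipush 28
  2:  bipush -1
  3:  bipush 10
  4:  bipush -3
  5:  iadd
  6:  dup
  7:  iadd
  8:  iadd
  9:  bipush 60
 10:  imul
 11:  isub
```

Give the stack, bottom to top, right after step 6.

[28, -1, 7, 7]

bipush 28 : 28
bipush -1 : 28 -1
bipush 10 : 28 -1 10
bipush -3 : 28 -1 10 -3
iadd      : 28 -1 7
dup       : 28 -1 7 7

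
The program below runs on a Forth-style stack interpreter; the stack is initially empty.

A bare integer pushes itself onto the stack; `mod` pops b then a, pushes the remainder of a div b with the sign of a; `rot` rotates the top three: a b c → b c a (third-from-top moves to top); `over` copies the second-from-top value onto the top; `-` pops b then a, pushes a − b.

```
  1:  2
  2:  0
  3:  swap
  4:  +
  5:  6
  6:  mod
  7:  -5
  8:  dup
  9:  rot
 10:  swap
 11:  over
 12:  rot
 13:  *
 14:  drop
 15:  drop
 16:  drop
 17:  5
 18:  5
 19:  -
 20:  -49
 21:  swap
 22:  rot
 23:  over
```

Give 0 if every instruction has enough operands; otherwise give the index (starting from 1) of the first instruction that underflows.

22

2    -> 2
0    -> 2 0
swap -> 0 2
+    -> 2
6    -> 2 6
mod  -> 2
-5   -> 2 -5
dup  -> 2 -5 -5
rot  -> -5 -5 2
swap -> -5 2 -5
over -> -5 2 -5 2
rot  -> -5 -5 2 2
*    -> -5 -5 4
drop -> -5 -5
drop -> -5
drop -> (empty)
5    -> 5
5    -> 5 5
-    -> 0
-49  -> 0 -49
swap -> -49 0
rot  — needs 3 operands, stack has 2 → underflow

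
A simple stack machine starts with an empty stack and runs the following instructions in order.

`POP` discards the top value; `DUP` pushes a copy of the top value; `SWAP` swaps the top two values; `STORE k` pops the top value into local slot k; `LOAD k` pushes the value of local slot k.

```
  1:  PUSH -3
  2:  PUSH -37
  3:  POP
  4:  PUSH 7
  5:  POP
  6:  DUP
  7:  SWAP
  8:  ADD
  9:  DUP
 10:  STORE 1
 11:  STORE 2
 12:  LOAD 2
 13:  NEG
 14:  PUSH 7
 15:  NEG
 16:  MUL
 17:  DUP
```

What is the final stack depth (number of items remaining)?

PUSH -3   [-3]
PUSH -37  [-3, -37]
POP       [-3]
PUSH 7    [-3, 7]
POP       [-3]
DUP       [-3, -3]
SWAP      [-3, -3]
ADD       [-6]
DUP       [-6, -6]
STORE 1   [-6]
STORE 2   []
LOAD 2    [-6]
NEG       [6]
PUSH 7    [6, 7]
NEG       [6, -7]
MUL       [-42]
DUP       [-42, -42]

2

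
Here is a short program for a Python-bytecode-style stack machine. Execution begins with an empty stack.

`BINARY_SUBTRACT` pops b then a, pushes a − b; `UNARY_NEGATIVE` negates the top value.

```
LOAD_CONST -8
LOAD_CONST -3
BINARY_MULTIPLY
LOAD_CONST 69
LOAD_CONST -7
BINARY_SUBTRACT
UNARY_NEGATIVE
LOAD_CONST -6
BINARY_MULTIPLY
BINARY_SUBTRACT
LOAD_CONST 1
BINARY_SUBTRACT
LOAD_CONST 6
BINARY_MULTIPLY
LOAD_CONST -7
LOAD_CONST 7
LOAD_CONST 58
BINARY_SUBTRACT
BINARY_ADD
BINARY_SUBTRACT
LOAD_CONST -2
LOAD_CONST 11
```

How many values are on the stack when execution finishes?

LOAD_CONST -8   → -8
LOAD_CONST -3   → -8 -3
BINARY_MULTIPLY → 24
LOAD_CONST 69   → 24 69
LOAD_CONST -7   → 24 69 -7
BINARY_SUBTRACT → 24 76
UNARY_NEGATIVE  → 24 -76
LOAD_CONST -6   → 24 -76 -6
BINARY_MULTIPLY → 24 456
BINARY_SUBTRACT → -432
LOAD_CONST 1    → -432 1
BINARY_SUBTRACT → -433
LOAD_CONST 6    → -433 6
BINARY_MULTIPLY → -2598
LOAD_CONST -7   → -2598 -7
LOAD_CONST 7    → -2598 -7 7
LOAD_CONST 58   → -2598 -7 7 58
BINARY_SUBTRACT → -2598 -7 -51
BINARY_ADD      → -2598 -58
BINARY_SUBTRACT → -2540
LOAD_CONST -2   → -2540 -2
LOAD_CONST 11   → -2540 -2 11

3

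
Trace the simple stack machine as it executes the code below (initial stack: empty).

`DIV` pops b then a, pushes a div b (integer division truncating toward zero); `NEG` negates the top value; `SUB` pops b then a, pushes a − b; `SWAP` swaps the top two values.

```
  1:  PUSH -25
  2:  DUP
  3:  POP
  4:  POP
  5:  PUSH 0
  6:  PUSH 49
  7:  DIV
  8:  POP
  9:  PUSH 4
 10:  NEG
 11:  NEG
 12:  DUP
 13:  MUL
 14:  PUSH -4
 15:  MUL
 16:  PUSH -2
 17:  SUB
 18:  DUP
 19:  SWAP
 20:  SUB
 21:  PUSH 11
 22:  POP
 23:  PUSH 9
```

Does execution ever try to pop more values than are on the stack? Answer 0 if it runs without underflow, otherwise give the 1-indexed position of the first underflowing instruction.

0

PUSH -25 : -25
DUP      : -25 -25
POP      : -25
POP      : (empty)
PUSH 0   : 0
PUSH 49  : 0 49
DIV      : 0
POP      : (empty)
PUSH 4   : 4
NEG      : -4
NEG      : 4
DUP      : 4 4
MUL      : 16
PUSH -4  : 16 -4
MUL      : -64
PUSH -2  : -64 -2
SUB      : -62
DUP      : -62 -62
SWAP     : -62 -62
SUB      : 0
PUSH 11  : 0 11
POP      : 0
PUSH 9   : 0 9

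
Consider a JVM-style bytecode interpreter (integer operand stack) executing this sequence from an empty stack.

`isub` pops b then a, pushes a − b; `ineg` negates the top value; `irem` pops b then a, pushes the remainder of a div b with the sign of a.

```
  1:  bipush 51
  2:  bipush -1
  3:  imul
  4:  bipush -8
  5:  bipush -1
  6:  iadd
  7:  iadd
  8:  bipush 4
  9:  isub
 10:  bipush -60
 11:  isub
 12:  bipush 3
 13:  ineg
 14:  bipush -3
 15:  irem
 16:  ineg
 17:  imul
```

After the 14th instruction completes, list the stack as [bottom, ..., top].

bipush 51  → [51]
bipush -1  → [51, -1]
imul       → [-51]
bipush -8  → [-51, -8]
bipush -1  → [-51, -8, -1]
iadd       → [-51, -9]
iadd       → [-60]
bipush 4   → [-60, 4]
isub       → [-64]
bipush -60 → [-64, -60]
isub       → [-4]
bipush 3   → [-4, 3]
ineg       → [-4, -3]
bipush -3  → [-4, -3, -3]

[-4, -3, -3]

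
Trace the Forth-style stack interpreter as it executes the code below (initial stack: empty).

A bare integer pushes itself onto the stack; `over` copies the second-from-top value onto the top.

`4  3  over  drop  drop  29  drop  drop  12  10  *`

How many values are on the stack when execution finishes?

4    : [4]
3    : [4, 3]
over : [4, 3, 4]
drop : [4, 3]
drop : [4]
29   : [4, 29]
drop : [4]
drop : []
12   : [12]
10   : [12, 10]
*    : [120]

1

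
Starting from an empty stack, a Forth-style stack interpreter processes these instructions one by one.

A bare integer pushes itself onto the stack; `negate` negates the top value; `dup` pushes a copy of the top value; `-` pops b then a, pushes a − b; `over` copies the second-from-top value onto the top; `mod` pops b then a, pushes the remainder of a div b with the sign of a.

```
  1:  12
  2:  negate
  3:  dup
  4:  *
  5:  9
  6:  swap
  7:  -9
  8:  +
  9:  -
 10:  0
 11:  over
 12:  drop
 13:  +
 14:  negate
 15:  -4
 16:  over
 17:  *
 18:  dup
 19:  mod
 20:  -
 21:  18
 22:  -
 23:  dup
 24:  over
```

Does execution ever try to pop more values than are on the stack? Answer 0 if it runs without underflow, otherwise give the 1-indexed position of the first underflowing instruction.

12      12
negate  -12
dup     -12 -12
*       144
9       144 9
swap    9 144
-9      9 144 -9
+       9 135
-       -126
0       -126 0
over    -126 0 -126
drop    -126 0
+       -126
negate  126
-4      126 -4
over    126 -4 126
*       126 -504
dup     126 -504 -504
mod     126 0
-       126
18      126 18
-       108
dup     108 108
over    108 108 108

0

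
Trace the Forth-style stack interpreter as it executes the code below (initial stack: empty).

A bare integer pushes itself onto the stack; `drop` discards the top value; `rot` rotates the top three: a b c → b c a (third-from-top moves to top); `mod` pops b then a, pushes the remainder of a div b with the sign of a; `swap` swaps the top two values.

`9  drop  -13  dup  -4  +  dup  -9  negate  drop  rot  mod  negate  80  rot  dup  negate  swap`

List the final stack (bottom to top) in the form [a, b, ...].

[4, 80, 17, -17]

9      -> 9
drop   -> (empty)
-13    -> -13
dup    -> -13 -13
-4     -> -13 -13 -4
+      -> -13 -17
dup    -> -13 -17 -17
-9     -> -13 -17 -17 -9
negate -> -13 -17 -17 9
drop   -> -13 -17 -17
rot    -> -17 -17 -13
mod    -> -17 -4
negate -> -17 4
80     -> -17 4 80
rot    -> 4 80 -17
dup    -> 4 80 -17 -17
negate -> 4 80 -17 17
swap   -> 4 80 17 -17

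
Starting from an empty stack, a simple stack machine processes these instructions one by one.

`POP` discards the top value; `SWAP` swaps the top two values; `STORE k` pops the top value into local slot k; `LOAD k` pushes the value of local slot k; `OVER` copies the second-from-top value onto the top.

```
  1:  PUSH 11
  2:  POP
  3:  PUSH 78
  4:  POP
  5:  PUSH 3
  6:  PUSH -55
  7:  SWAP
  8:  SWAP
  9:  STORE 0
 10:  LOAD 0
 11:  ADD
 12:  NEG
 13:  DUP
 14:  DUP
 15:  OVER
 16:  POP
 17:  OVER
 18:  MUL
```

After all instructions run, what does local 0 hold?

PUSH 11  -> [11]
POP      -> []
PUSH 78  -> [78]
POP      -> []
PUSH 3   -> [3]
PUSH -55 -> [3, -55]
SWAP     -> [-55, 3]
SWAP     -> [3, -55]
STORE 0  -> [3]
LOAD 0   -> [3, -55]
ADD      -> [-52]
NEG      -> [52]
DUP      -> [52, 52]
DUP      -> [52, 52, 52]
OVER     -> [52, 52, 52, 52]
POP      -> [52, 52, 52]
OVER     -> [52, 52, 52, 52]
MUL      -> [52, 52, 2704]

-55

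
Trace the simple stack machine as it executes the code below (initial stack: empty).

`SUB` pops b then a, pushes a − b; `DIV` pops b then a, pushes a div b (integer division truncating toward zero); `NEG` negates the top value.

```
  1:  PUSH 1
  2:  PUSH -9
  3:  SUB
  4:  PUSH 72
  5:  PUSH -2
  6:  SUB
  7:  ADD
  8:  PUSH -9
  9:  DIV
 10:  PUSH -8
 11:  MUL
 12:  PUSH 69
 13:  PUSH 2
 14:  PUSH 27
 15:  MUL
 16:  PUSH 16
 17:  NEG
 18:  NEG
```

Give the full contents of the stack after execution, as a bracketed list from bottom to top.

[72, 69, 54, 16]

PUSH 1   1
PUSH -9  1 -9
SUB      10
PUSH 72  10 72
PUSH -2  10 72 -2
SUB      10 74
ADD      84
PUSH -9  84 -9
DIV      -9
PUSH -8  -9 -8
MUL      72
PUSH 69  72 69
PUSH 2   72 69 2
PUSH 27  72 69 2 27
MUL      72 69 54
PUSH 16  72 69 54 16
NEG      72 69 54 -16
NEG      72 69 54 16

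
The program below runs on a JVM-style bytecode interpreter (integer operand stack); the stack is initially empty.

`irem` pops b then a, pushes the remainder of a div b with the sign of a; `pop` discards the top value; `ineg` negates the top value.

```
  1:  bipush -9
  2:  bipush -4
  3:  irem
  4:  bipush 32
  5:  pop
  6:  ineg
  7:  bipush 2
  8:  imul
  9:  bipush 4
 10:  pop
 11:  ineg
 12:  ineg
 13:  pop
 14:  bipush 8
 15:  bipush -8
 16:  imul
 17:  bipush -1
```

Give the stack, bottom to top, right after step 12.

bipush -9  -9
bipush -4  -9 -4
irem       -1
bipush 32  -1 32
pop        -1
ineg       1
bipush 2   1 2
imul       2
bipush 4   2 4
pop        2
ineg       -2
ineg       2

[2]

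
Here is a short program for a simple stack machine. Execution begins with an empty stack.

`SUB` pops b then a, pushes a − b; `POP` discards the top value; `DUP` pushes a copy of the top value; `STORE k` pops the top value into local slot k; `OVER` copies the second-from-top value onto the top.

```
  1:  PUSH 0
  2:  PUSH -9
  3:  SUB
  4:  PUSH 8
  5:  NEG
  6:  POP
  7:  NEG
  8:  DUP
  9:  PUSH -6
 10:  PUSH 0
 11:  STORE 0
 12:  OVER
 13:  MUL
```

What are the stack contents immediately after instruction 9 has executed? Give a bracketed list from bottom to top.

[-9, -9, -6]

PUSH 0  → [0]
PUSH -9 → [0, -9]
SUB     → [9]
PUSH 8  → [9, 8]
NEG     → [9, -8]
POP     → [9]
NEG     → [-9]
DUP     → [-9, -9]
PUSH -6 → [-9, -9, -6]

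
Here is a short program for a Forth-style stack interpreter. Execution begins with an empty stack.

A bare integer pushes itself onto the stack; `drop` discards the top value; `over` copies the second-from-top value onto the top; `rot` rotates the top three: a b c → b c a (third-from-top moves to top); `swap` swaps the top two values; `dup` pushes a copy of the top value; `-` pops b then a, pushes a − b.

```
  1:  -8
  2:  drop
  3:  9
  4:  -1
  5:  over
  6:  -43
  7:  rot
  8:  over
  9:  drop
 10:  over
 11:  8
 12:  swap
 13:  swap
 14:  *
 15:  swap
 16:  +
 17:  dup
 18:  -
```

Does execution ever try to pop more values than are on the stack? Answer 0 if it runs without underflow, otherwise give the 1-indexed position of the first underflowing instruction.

0

-8   -> [-8]
drop -> []
9    -> [9]
-1   -> [9, -1]
over -> [9, -1, 9]
-43  -> [9, -1, 9, -43]
rot  -> [9, 9, -43, -1]
over -> [9, 9, -43, -1, -43]
drop -> [9, 9, -43, -1]
over -> [9, 9, -43, -1, -43]
8    -> [9, 9, -43, -1, -43, 8]
swap -> [9, 9, -43, -1, 8, -43]
swap -> [9, 9, -43, -1, -43, 8]
*    -> [9, 9, -43, -1, -344]
swap -> [9, 9, -43, -344, -1]
+    -> [9, 9, -43, -345]
dup  -> [9, 9, -43, -345, -345]
-    -> [9, 9, -43, 0]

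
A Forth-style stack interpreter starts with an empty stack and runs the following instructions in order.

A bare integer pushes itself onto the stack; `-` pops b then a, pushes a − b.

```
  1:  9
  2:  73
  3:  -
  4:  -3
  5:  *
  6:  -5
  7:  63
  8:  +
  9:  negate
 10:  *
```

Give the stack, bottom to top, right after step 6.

9  → 9
73 → 9 73
-  → -64
-3 → -64 -3
*  → 192
-5 → 192 -5

[192, -5]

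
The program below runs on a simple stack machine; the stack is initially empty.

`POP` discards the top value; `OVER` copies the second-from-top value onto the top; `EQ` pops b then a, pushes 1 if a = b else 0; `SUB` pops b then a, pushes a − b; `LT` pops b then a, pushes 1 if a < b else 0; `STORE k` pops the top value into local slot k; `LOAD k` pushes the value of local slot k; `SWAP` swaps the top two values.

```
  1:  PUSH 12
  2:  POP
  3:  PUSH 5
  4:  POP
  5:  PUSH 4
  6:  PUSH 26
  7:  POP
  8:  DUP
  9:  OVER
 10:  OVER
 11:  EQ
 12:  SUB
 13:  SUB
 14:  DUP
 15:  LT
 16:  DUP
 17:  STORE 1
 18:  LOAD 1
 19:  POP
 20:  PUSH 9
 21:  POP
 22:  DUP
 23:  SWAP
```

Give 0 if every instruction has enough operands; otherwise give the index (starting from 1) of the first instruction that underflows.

0

PUSH 12 → [12]
POP     → []
PUSH 5  → [5]
POP     → []
PUSH 4  → [4]
PUSH 26 → [4, 26]
POP     → [4]
DUP     → [4, 4]
OVER    → [4, 4, 4]
OVER    → [4, 4, 4, 4]
EQ      → [4, 4, 1]
SUB     → [4, 3]
SUB     → [1]
DUP     → [1, 1]
LT      → [0]
DUP     → [0, 0]
STORE 1 → [0]
LOAD 1  → [0, 0]
POP     → [0]
PUSH 9  → [0, 9]
POP     → [0]
DUP     → [0, 0]
SWAP    → [0, 0]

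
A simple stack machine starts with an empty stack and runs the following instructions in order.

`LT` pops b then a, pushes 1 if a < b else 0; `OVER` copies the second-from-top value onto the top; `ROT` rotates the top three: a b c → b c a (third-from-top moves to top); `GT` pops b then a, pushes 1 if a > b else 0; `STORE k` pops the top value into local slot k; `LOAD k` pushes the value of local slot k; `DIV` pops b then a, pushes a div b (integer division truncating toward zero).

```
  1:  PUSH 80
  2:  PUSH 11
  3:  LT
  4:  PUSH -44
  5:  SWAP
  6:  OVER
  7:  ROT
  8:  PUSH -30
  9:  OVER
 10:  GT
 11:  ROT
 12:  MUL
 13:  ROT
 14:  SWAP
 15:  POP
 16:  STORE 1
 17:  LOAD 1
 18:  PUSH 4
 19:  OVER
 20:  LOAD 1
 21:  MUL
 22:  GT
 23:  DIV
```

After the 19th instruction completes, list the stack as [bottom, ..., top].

PUSH 80  : 80
PUSH 11  : 80 11
LT       : 0
PUSH -44 : 0 -44
SWAP     : -44 0
OVER     : -44 0 -44
ROT      : 0 -44 -44
PUSH -30 : 0 -44 -44 -30
OVER     : 0 -44 -44 -30 -44
GT       : 0 -44 -44 1
ROT      : 0 -44 1 -44
MUL      : 0 -44 -44
ROT      : -44 -44 0
SWAP     : -44 0 -44
POP      : -44 0
STORE 1  : -44
LOAD 1   : -44 0
PUSH 4   : -44 0 4
OVER     : -44 0 4 0

[-44, 0, 4, 0]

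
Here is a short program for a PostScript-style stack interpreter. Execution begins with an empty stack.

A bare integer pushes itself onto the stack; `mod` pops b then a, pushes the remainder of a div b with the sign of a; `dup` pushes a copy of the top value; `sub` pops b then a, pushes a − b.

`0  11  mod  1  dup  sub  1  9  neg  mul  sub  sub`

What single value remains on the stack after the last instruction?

-9

0   : 0
11  : 0 11
mod : 0
1   : 0 1
dup : 0 1 1
sub : 0 0
1   : 0 0 1
9   : 0 0 1 9
neg : 0 0 1 -9
mul : 0 0 -9
sub : 0 9
sub : -9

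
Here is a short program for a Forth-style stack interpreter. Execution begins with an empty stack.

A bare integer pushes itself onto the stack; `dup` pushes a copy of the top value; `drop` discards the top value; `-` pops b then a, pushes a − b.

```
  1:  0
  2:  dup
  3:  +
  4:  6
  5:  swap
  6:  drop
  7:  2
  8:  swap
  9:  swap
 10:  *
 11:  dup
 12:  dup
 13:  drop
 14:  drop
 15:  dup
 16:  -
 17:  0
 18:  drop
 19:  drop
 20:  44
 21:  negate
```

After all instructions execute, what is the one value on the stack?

-44

0      → [0]
dup    → [0, 0]
+      → [0]
6      → [0, 6]
swap   → [6, 0]
drop   → [6]
2      → [6, 2]
swap   → [2, 6]
swap   → [6, 2]
*      → [12]
dup    → [12, 12]
dup    → [12, 12, 12]
drop   → [12, 12]
drop   → [12]
dup    → [12, 12]
-      → [0]
0      → [0, 0]
drop   → [0]
drop   → []
44     → [44]
negate → [-44]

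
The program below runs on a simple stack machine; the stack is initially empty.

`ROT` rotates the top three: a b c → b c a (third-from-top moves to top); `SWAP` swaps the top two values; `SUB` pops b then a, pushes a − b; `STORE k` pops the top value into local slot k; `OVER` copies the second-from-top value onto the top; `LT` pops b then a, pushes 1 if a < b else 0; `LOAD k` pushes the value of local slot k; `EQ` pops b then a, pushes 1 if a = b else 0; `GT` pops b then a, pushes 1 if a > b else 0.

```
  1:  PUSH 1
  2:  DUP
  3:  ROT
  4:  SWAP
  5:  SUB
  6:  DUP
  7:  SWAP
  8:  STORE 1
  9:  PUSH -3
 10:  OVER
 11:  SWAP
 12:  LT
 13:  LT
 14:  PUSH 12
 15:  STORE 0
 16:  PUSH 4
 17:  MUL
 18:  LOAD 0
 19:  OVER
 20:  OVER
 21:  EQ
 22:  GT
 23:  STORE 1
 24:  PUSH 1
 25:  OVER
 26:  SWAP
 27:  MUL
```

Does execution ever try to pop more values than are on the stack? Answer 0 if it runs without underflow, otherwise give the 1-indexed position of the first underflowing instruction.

PUSH 1 -> [1]
DUP    -> [1, 1]
ROT  — needs 3 operands, stack has 2 → underflow

3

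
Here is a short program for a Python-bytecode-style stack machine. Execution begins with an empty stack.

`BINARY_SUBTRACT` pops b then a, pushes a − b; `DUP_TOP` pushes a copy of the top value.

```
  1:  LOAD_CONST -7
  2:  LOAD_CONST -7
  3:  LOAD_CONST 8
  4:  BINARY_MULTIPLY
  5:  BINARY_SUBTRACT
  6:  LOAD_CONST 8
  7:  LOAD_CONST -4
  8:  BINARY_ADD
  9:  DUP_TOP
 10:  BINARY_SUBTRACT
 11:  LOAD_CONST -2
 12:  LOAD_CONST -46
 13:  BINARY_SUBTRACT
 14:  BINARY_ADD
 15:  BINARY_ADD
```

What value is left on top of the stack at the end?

LOAD_CONST -7   → [-7]
LOAD_CONST -7   → [-7, -7]
LOAD_CONST 8    → [-7, -7, 8]
BINARY_MULTIPLY → [-7, -56]
BINARY_SUBTRACT → [49]
LOAD_CONST 8    → [49, 8]
LOAD_CONST -4   → [49, 8, -4]
BINARY_ADD      → [49, 4]
DUP_TOP         → [49, 4, 4]
BINARY_SUBTRACT → [49, 0]
LOAD_CONST -2   → [49, 0, -2]
LOAD_CONST -46  → [49, 0, -2, -46]
BINARY_SUBTRACT → [49, 0, 44]
BINARY_ADD      → [49, 44]
BINARY_ADD      → [93]

93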